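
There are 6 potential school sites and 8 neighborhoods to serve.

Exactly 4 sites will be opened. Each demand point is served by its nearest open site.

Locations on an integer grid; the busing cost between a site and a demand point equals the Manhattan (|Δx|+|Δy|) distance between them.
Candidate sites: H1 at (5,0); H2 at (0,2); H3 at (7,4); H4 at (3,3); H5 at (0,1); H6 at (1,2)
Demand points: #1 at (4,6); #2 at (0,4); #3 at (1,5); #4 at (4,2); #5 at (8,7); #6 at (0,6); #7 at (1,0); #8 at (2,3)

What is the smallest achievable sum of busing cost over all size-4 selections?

Open {H2, H3, H4, H6}.
  #1→H4 4, #2→H2 2, #3→H6 3, #4→H4 2, #5→H3 4, #6→H2 4, #7→H6 2, #8→H4 1  ⇒ total 22.
Compare {H2, H3, H4, H5}: total 23.
Compare {H1, H2, H3, H4}: total 24.
No size-4 selection does better; minimum is 22.

22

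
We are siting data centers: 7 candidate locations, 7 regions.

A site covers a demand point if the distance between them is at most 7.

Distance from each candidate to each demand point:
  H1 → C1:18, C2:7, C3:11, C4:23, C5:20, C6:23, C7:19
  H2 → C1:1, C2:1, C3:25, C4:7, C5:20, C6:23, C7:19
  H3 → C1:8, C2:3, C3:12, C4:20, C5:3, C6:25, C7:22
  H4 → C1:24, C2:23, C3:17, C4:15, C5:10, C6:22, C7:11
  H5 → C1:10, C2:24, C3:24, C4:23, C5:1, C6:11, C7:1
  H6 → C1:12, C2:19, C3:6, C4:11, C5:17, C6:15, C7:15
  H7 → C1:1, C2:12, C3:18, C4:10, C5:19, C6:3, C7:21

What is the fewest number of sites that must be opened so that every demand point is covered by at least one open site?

4

Coverage sets (demand points within 7 of each site):
  H1: {C2}
  H2: {C1, C2, C4}
  H3: {C2, C5}
  H4: {}
  H5: {C5, C7}
  H6: {C3}
  H7: {C1, C6}
No 3 sites suffice: every size-3 union leaves at least one demand point uncovered.
But {H2, H5, H6, H7} covers everything, so the minimum is 4.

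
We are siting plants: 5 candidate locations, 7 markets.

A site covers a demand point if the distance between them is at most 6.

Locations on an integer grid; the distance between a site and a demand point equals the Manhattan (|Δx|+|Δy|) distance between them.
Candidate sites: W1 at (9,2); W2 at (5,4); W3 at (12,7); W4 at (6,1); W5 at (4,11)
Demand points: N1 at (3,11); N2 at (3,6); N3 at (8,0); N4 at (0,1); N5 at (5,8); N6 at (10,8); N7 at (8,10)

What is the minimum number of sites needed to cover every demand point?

3

Coverage sets (demand points within 6 of each site):
  W1: {N3}
  W2: {N2, N5}
  W3: {N6}
  W4: {N3, N4}
  W5: {N1, N2, N5, N7}
No 2 sites suffice: every size-2 union leaves at least one demand point uncovered.
But {W3, W4, W5} covers everything, so the minimum is 3.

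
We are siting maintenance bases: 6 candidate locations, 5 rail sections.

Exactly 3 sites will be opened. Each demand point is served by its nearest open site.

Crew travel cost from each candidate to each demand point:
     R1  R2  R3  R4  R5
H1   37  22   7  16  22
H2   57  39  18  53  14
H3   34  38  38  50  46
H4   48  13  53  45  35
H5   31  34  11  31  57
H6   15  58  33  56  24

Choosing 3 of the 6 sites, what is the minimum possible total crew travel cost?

73

Open {H1, H4, H6}.
  R1→H6 15, R2→H4 13, R3→H1 7, R4→H1 16, R5→H1 22  ⇒ total 73.
Compare {H1, H2, H6}: total 74.
Compare {H1, H3, H6}: total 82.
No size-3 selection does better; minimum is 73.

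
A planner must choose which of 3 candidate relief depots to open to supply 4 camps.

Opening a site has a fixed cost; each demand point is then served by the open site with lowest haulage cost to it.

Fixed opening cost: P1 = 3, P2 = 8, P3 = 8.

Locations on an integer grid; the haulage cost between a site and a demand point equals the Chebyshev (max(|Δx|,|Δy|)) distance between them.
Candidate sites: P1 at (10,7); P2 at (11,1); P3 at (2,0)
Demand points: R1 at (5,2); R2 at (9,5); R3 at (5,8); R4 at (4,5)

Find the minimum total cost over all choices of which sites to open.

Open {P1}: assign each demand point to its cheapest open site.
  R1→P1 5, R2→P1 2, R3→P1 5, R4→P1 6
  haulage cost 18, fixed 3 → total 21.
Compare {P1, P3}: haulage cost 15 + fixed 11 = 26.
Compare {P1, P2}: haulage cost 18 + fixed 11 = 29.
Compare {P3}: haulage cost 23 + fixed 8 = 31.
All other subsets cost ≥ 26. Minimum total cost: 21.

21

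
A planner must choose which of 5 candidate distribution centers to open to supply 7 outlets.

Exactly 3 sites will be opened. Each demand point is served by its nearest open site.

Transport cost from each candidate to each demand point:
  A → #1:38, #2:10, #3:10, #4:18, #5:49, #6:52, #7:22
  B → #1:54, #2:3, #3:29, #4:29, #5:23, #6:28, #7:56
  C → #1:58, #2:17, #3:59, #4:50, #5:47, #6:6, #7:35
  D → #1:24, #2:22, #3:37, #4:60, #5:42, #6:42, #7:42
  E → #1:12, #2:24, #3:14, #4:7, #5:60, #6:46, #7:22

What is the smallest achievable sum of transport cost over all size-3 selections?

Open {B, C, E}.
  #1→E 12, #2→B 3, #3→E 14, #4→E 7, #5→B 23, #6→C 6, #7→E 22  ⇒ total 87.
Compare {A, B, E}: total 105.
Compare {B, D, E}: total 109.
No size-3 selection does better; minimum is 87.

87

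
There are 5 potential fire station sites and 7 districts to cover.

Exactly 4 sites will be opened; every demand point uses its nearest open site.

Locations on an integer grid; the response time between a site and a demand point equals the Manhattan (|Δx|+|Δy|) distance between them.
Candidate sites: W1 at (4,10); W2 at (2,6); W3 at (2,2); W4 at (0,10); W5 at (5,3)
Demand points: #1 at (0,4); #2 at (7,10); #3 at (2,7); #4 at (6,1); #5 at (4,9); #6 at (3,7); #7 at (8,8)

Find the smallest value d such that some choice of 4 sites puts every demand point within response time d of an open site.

Open {W1, W2, W3, W4}.
  Farthest demand point is #7 at response time 6 (to W1); all others are ≤ 6.
With {W1, W2, W3, W5} the worst case is 6.
With {W1, W2, W4, W5} the worst case is 6.
No size-4 selection achieves below 6.

6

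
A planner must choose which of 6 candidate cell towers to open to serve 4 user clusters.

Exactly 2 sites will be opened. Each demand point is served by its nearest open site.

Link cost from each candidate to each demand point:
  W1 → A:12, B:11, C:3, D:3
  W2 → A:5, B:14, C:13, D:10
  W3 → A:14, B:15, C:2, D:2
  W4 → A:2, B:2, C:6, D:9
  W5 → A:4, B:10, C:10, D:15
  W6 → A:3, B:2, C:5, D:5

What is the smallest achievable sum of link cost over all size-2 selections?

Open {W3, W4}.
  A→W4 2, B→W4 2, C→W3 2, D→W3 2  ⇒ total 8.
Compare {W3, W6}: total 9.
Compare {W1, W4}: total 10.
No size-2 selection does better; minimum is 8.

8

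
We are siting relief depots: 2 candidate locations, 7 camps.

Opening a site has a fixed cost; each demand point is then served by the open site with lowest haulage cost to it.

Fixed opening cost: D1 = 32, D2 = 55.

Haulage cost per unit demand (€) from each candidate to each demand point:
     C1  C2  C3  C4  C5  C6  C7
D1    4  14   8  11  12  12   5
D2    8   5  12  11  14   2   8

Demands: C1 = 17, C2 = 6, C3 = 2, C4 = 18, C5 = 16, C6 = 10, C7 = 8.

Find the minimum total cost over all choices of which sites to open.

Open {D1, D2}: assign each demand point to its cheapest open site.
  C1→D1 17×4=68, C2→D2 6×5=30, C3→D1 2×8=16, C4→D1 18×11=198, C5→D1 16×12=192, C6→D2 10×2=20, C7→D1 8×5=40
  haulage cost 564, fixed 87 → total 651.
Compare {D1}: haulage cost 718 + fixed 32 = 750.
Compare {D2}: haulage cost 696 + fixed 55 = 751.

651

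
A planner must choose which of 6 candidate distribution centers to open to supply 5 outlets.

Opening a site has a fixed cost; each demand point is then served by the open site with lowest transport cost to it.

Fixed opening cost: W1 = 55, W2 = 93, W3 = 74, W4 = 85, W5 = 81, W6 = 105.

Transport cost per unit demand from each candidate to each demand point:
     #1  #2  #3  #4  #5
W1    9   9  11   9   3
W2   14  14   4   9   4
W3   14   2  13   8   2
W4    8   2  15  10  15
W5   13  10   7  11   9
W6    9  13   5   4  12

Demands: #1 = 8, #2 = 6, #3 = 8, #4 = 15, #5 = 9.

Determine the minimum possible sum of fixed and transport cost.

Open {W3, W6}: assign each demand point to its cheapest open site.
  #1→W6 8×9=72, #2→W3 6×2=12, #3→W6 8×5=40, #4→W6 15×4=60, #5→W3 9×2=18
  transport cost 202, fixed 179 → total 381.
Compare {W1, W6}: transport cost 253 + fixed 160 = 413.
Compare {W1}: transport cost 376 + fixed 55 = 431.
Compare {W1, W3, W6}: transport cost 202 + fixed 234 = 436.
All other subsets cost ≥ 413. Minimum total cost: 381.

381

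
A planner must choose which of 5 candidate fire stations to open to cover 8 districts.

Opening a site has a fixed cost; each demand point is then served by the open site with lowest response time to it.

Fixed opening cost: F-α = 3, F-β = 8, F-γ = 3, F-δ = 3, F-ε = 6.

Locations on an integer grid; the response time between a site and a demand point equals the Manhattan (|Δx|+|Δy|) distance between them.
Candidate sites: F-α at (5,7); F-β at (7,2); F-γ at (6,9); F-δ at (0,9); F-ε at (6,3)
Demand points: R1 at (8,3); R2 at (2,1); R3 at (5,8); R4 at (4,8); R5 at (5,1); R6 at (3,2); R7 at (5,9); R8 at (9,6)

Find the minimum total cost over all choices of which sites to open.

34

Open {F-α, F-ε}: assign each demand point to its cheapest open site.
  R1→F-ε 2, R2→F-ε 6, R3→F-α 1, R4→F-α 2, R5→F-ε 3, R6→F-ε 4, R7→F-α 2, R8→F-α 5
  response time 25, fixed 9 → total 34.
Compare {F-α, F-β}: response time 25 + fixed 11 = 36.
Compare {F-γ, F-ε}: response time 27 + fixed 9 = 36.
Compare {F-α, F-γ, F-ε}: response time 24 + fixed 12 = 36.
All other subsets cost ≥ 36. Minimum total cost: 34.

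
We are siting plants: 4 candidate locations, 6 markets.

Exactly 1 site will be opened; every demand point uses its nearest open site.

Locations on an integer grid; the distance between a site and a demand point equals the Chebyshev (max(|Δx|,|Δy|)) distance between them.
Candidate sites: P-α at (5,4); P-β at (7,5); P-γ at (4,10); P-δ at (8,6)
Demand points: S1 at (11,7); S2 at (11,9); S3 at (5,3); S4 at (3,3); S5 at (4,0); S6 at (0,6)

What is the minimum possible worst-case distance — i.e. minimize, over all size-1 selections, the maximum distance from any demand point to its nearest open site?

6

Open {P-α}.
  Farthest demand point is S1 at distance 6 (to P-α); all others are ≤ 6.
With {P-β} the worst case is 7.
With {P-δ} the worst case is 8.
No size-1 selection achieves below 6.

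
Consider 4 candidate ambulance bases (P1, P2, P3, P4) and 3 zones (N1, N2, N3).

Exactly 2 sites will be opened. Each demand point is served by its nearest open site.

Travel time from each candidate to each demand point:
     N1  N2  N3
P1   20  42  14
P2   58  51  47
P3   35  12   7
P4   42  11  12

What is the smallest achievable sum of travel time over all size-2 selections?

39

Open {P1, P3}.
  N1→P1 20, N2→P3 12, N3→P3 7  ⇒ total 39.
Compare {P1, P4}: total 43.
Compare {P3, P4}: total 53.
No size-2 selection does better; minimum is 39.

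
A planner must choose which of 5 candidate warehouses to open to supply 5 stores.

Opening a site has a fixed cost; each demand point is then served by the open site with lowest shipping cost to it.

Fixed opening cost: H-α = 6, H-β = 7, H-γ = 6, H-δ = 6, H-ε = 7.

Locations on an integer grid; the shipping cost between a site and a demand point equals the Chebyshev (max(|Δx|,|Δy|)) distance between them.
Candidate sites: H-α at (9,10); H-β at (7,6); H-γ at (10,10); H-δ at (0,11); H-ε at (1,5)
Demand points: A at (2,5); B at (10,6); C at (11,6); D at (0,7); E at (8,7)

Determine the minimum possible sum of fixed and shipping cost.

25

Open {H-β, H-ε}: assign each demand point to its cheapest open site.
  A→H-ε 1, B→H-β 3, C→H-β 4, D→H-ε 2, E→H-β 1
  shipping cost 11, fixed 14 → total 25.
Compare {H-β}: shipping cost 20 + fixed 7 = 27.
Compare {H-α, H-ε}: shipping cost 14 + fixed 13 = 27.
Compare {H-γ, H-ε}: shipping cost 14 + fixed 13 = 27.
All other subsets cost ≥ 27. Minimum total cost: 25.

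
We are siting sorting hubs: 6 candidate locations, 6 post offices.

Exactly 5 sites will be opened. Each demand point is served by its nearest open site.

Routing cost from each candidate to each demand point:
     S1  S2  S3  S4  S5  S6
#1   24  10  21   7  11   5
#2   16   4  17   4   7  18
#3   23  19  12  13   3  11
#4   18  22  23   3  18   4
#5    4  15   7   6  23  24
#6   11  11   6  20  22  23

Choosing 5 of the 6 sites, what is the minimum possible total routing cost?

24

Open {#2, #3, #4, #5, #6}.
  S1→#5 4, S2→#2 4, S3→#6 6, S4→#4 3, S5→#3 3, S6→#4 4  ⇒ total 24.
Compare {#1, #2, #3, #4, #5}: total 25.
Compare {#1, #2, #3, #5, #6}: total 26.
No size-5 selection does better; minimum is 24.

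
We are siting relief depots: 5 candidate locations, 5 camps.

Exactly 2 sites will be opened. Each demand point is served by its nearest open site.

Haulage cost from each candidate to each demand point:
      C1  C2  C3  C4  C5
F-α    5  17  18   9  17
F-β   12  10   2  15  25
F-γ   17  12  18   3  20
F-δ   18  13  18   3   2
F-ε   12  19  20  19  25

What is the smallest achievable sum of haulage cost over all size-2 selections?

Open {F-β, F-δ}.
  C1→F-β 12, C2→F-β 10, C3→F-β 2, C4→F-δ 3, C5→F-δ 2  ⇒ total 29.
Compare {F-α, F-δ}: total 41.
Compare {F-α, F-β}: total 43.
No size-2 selection does better; minimum is 29.

29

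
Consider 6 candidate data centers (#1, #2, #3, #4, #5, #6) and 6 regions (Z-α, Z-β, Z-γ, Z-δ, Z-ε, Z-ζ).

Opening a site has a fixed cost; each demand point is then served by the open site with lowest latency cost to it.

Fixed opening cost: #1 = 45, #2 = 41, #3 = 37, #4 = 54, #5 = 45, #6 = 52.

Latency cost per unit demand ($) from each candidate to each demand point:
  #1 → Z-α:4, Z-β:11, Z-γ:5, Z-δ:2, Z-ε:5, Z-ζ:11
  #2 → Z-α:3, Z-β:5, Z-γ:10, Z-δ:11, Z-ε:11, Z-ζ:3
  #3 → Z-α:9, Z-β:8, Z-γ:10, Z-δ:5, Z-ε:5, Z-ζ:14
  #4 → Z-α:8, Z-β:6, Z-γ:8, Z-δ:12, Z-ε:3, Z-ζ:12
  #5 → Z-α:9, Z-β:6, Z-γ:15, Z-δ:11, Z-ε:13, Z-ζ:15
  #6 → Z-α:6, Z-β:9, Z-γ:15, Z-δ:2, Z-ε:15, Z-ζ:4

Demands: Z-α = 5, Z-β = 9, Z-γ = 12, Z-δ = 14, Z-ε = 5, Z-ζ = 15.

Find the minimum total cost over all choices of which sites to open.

Open {#1, #2}: assign each demand point to its cheapest open site.
  Z-α→#2 5×3=15, Z-β→#2 9×5=45, Z-γ→#1 12×5=60, Z-δ→#1 14×2=28, Z-ε→#1 5×5=25, Z-ζ→#2 15×3=45
  latency cost 218, fixed 86 → total 304.
Compare {#1, #2, #3}: latency cost 218 + fixed 123 = 341.
Compare {#1, #2, #4}: latency cost 208 + fixed 140 = 348.
Compare {#1, #2, #5}: latency cost 218 + fixed 131 = 349.
All other subsets cost ≥ 341. Minimum total cost: 304.

304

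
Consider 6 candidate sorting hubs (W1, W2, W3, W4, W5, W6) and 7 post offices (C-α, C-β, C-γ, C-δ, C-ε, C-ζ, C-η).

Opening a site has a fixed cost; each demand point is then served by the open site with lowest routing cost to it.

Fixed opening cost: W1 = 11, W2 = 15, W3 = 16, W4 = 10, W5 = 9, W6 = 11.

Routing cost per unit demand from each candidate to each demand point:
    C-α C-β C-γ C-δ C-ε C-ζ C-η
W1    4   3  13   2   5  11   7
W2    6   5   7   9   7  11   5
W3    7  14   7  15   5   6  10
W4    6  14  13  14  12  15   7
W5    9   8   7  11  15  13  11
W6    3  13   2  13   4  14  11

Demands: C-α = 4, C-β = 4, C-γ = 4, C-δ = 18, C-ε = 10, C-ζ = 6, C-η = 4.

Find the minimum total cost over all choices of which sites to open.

210

Open {W1, W3, W6}: assign each demand point to its cheapest open site.
  C-α→W6 4×3=12, C-β→W1 4×3=12, C-γ→W6 4×2=8, C-δ→W1 18×2=36, C-ε→W6 10×4=40, C-ζ→W3 6×6=36, C-η→W1 4×7=28
  routing cost 172, fixed 38 → total 210.
Compare {W1, W2, W3, W6}: routing cost 164 + fixed 53 = 217.
Compare {W1, W3, W5, W6}: routing cost 172 + fixed 47 = 219.
Compare {W1, W3, W4, W6}: routing cost 172 + fixed 48 = 220.
All other subsets cost ≥ 217. Minimum total cost: 210.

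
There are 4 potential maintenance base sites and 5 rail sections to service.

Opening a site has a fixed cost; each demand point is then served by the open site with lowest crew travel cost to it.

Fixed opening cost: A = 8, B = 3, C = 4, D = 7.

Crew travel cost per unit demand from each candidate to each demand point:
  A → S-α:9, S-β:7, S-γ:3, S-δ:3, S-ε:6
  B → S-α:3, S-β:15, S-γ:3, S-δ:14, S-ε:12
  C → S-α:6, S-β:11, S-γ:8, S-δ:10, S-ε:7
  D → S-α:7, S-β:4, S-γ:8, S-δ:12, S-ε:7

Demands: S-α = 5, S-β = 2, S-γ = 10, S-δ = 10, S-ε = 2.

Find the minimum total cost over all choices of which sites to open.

112

Open {A, B}: assign each demand point to its cheapest open site.
  S-α→B 5×3=15, S-β→A 2×7=14, S-γ→A 10×3=30, S-δ→A 10×3=30, S-ε→A 2×6=12
  crew travel cost 101, fixed 11 → total 112.
Compare {A, B, D}: crew travel cost 95 + fixed 18 = 113.
Compare {A, B, C}: crew travel cost 101 + fixed 15 = 116.
Compare {A, B, C, D}: crew travel cost 95 + fixed 22 = 117.
All other subsets cost ≥ 113. Minimum total cost: 112.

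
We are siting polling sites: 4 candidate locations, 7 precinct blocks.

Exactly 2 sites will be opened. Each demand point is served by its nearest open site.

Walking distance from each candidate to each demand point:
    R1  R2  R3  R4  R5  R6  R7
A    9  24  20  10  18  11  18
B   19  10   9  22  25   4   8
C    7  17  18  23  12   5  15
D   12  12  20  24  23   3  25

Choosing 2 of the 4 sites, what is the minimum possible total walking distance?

68

Open {A, B}.
  R1→A 9, R2→B 10, R3→B 9, R4→A 10, R5→A 18, R6→B 4, R7→B 8  ⇒ total 68.
Compare {B, C}: total 72.
Compare {A, C}: total 84.
No size-2 selection does better; minimum is 68.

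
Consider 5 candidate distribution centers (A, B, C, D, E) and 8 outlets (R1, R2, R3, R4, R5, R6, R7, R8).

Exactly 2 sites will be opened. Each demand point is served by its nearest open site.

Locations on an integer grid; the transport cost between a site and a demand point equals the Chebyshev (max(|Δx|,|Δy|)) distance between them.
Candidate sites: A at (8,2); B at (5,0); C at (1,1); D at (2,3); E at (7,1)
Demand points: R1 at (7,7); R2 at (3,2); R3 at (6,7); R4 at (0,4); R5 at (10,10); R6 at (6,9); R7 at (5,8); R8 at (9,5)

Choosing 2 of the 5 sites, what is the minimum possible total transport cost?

34

Open {A, D}.
  R1→A 5, R2→D 1, R3→D 4, R4→D 2, R5→A 8, R6→D 6, R7→D 5, R8→A 3  ⇒ total 34.
Compare {D, E}: total 35.
Compare {B, D}: total 36.
No size-2 selection does better; minimum is 34.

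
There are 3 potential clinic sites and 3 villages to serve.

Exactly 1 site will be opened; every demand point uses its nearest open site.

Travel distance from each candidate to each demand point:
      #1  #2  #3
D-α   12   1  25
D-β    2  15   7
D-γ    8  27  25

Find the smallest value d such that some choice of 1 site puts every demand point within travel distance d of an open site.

15

Open {D-β}.
  Farthest demand point is #2 at travel distance 15 (to D-β); all others are ≤ 15.
With {D-α} the worst case is 25.
With {D-γ} the worst case is 27.
No size-1 selection achieves below 15.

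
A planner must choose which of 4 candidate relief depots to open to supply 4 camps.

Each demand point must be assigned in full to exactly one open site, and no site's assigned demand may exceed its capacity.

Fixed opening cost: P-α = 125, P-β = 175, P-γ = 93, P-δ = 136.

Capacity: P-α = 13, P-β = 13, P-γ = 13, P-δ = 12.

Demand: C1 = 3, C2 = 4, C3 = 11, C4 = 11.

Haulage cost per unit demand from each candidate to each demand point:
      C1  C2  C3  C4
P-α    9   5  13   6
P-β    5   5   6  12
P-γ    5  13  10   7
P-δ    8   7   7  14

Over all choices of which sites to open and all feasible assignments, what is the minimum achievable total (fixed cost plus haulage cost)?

Open {P-α, P-γ, P-δ}; cheapest assignment that respects the capacities:
  P-α (cap 13, load 7): C1, C2 — cost 3×9 + 4×5 = 47
  P-γ (cap 13, load 11): C4 — cost 11×7 = 77
  P-δ (cap 12, load 11): C3 — cost 11×7 = 77
  Shipping 201, fixed 354 → total 555.
  Any other capacity-feasible assignment to {P-α, P-γ, P-δ} ships for at least 201.
Compare {P-α, P-β, P-γ}: its best feasible assignment gives total 583.
Compare {P-β, P-γ, P-δ}: its best feasible assignment gives total 593.
Every other set of open sites that can feasibly serve all demand totals ≥ 583 even under its best assignment. Minimum: 555.

555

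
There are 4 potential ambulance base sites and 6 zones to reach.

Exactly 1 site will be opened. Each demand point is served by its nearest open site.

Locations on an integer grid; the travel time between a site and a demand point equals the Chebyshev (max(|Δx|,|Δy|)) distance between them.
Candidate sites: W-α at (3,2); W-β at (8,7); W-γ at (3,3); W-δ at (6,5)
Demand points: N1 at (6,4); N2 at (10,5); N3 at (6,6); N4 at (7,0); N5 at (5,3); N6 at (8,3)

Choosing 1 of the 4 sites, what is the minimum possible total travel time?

15

Open {W-δ}.
  N1→W-δ 1, N2→W-δ 4, N3→W-δ 1, N4→W-δ 5, N5→W-δ 2, N6→W-δ 2  ⇒ total 15.
Compare {W-β}: total 22.
Compare {W-γ}: total 24.
No size-1 selection does better; minimum is 15.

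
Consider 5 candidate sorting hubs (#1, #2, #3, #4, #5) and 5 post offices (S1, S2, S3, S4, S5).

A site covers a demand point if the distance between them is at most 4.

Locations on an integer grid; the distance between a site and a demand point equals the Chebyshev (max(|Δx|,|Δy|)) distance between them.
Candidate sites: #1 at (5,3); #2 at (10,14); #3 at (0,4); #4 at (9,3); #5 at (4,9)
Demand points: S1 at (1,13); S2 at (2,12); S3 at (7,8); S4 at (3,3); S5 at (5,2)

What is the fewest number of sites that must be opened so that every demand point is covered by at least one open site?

2

Coverage sets (demand points within 4 of each site):
  #1: {S4, S5}
  #2: {}
  #3: {S4}
  #4: {S5}
  #5: {S1, S2, S3}
No single site covers all 5 demand points.
But {#1, #5} covers everything, so the minimum is 2.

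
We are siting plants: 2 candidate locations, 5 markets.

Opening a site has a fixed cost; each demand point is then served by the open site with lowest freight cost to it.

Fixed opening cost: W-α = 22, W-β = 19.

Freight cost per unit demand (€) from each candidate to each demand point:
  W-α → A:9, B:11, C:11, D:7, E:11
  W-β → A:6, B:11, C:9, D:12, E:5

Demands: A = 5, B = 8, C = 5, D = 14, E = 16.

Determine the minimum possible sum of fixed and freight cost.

382

Open {W-α, W-β}: assign each demand point to its cheapest open site.
  A→W-β 5×6=30, B→W-α 8×11=88, C→W-β 5×9=45, D→W-α 14×7=98, E→W-β 16×5=80
  freight cost 341, fixed 41 → total 382.
Compare {W-β}: freight cost 411 + fixed 19 = 430.
Compare {W-α}: freight cost 462 + fixed 22 = 484.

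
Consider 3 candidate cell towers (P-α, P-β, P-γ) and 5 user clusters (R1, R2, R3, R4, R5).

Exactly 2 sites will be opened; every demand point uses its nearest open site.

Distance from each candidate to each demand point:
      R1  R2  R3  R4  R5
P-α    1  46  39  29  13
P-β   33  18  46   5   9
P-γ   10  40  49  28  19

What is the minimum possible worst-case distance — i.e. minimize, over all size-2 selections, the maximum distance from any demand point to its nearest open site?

Open {P-α, P-β}.
  Farthest demand point is R3 at distance 39 (to P-α); all others are ≤ 39.
With {P-α, P-γ} the worst case is 40.
With {P-β, P-γ} the worst case is 46.
No size-2 selection achieves below 39.

39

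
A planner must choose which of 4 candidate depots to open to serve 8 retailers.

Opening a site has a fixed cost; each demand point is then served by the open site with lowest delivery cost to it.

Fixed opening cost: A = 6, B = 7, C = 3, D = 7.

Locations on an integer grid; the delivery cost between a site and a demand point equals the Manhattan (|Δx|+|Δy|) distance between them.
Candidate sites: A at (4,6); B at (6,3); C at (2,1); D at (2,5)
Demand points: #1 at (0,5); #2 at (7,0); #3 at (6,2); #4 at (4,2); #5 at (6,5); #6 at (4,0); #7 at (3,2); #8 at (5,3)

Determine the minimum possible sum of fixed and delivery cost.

32

Open {B, C}: assign each demand point to its cheapest open site.
  #1→C 6, #2→B 4, #3→B 1, #4→B 3, #5→B 2, #6→C 3, #7→C 2, #8→B 1
  delivery cost 22, fixed 10 → total 32.
Compare {B}: delivery cost 28 + fixed 7 = 35.
Compare {B, C, D}: delivery cost 18 + fixed 17 = 35.
Compare {B, D}: delivery cost 22 + fixed 14 = 36.
All other subsets cost ≥ 35. Minimum total cost: 32.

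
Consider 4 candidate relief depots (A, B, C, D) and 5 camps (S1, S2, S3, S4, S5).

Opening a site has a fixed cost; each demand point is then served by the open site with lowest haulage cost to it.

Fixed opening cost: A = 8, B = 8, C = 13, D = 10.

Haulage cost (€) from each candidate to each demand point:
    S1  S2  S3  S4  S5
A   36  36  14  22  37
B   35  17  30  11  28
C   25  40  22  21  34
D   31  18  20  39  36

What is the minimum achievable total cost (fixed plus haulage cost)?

Open {A, B}: assign each demand point to its cheapest open site.
  S1→B 35, S2→B 17, S3→A 14, S4→B 11, S5→B 28
  haulage cost 105, fixed 16 → total 121.
Compare {B, C}: haulage cost 103 + fixed 21 = 124.
Compare {A, B, C}: haulage cost 95 + fixed 29 = 124.
Compare {B, D}: haulage cost 107 + fixed 18 = 125.
All other subsets cost ≥ 124. Minimum total cost: 121.

121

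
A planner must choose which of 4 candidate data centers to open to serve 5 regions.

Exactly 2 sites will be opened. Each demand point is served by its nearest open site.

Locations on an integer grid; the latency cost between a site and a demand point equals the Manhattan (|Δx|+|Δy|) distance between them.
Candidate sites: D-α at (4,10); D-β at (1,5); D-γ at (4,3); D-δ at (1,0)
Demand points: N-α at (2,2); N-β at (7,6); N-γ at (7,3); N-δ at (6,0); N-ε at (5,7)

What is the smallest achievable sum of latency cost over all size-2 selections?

21

Open {D-α, D-γ}.
  N-α→D-γ 3, N-β→D-γ 6, N-γ→D-γ 3, N-δ→D-γ 5, N-ε→D-α 4  ⇒ total 21.
Compare {D-β, D-γ}: total 22.
Compare {D-γ, D-δ}: total 22.
No size-2 selection does better; minimum is 21.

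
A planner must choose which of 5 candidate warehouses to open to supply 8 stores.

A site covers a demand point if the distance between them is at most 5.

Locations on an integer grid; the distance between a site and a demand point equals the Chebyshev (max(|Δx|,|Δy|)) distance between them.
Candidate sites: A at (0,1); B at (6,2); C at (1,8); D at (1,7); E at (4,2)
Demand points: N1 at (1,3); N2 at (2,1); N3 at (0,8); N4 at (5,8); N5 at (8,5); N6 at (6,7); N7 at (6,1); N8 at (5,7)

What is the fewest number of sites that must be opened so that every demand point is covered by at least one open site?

Coverage sets (demand points within 5 of each site):
  A: {N1, N2}
  B: {N1, N2, N5, N6, N7, N8}
  C: {N1, N3, N4, N6, N8}
  D: {N1, N3, N4, N6, N8}
  E: {N1, N2, N5, N6, N7, N8}
No single site covers all 8 demand points.
But {B, C} covers everything, so the minimum is 2.

2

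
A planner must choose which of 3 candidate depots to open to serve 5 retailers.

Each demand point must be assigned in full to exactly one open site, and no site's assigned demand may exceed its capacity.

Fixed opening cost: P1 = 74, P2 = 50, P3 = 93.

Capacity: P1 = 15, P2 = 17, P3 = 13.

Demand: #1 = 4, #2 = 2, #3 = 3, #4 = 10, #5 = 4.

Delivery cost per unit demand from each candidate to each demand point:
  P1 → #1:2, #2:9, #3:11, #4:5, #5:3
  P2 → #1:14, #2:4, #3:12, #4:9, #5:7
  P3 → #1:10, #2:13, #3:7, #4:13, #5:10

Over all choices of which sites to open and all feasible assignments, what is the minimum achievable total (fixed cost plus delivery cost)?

254

Open {P1, P2}; cheapest assignment that respects the capacities:
  P1 (cap 15, load 14): #1, #4 — cost 4×2 + 10×5 = 58
  P2 (cap 17, load 9): #2, #3, #5 — cost 2×4 + 3×12 + 4×7 = 72
  Shipping 130, fixed 124 → total 254.
  Any other capacity-feasible assignment to {P1, P2} ships for at least 130.
Compare {P1, P3}: its best feasible assignment gives total 312.
Compare {P2, P3}: its best feasible assignment gives total 330.
Every other set of open sites that can feasibly serve all demand totals ≥ 312 even under its best assignment. Minimum: 254.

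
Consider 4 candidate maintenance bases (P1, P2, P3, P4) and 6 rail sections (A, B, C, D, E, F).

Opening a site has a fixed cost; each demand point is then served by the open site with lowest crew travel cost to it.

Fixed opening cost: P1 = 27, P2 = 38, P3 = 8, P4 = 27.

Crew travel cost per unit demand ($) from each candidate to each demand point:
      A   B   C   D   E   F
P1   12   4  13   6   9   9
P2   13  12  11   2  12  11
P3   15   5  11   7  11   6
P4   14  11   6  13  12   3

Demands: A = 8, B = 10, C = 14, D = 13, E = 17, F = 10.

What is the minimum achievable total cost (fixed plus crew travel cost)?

521

Open {P1, P2, P4}: assign each demand point to its cheapest open site.
  A→P1 8×12=96, B→P1 10×4=40, C→P4 14×6=84, D→P2 13×2=26, E→P1 17×9=153, F→P4 10×3=30
  crew travel cost 429, fixed 92 → total 521.
Compare {P1, P2, P3, P4}: crew travel cost 429 + fixed 100 = 529.
Compare {P1, P4}: crew travel cost 481 + fixed 54 = 535.
Compare {P1, P3, P4}: crew travel cost 481 + fixed 62 = 543.
All other subsets cost ≥ 529. Minimum total cost: 521.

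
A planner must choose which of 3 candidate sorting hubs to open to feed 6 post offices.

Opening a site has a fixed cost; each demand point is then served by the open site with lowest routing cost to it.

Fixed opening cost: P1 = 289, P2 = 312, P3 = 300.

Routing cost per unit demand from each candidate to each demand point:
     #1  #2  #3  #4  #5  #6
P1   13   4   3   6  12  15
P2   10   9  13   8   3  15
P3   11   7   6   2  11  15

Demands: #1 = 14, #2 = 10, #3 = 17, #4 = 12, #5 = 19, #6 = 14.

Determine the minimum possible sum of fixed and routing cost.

1069

Open {P3}: assign each demand point to its cheapest open site.
  #1→P3 14×11=154, #2→P3 10×7=70, #3→P3 17×6=102, #4→P3 12×2=24, #5→P3 19×11=209, #6→P3 14×15=210
  routing cost 769, fixed 300 → total 1069.
Compare {P1}: routing cost 783 + fixed 289 = 1072.
Compare {P2}: routing cost 814 + fixed 312 = 1126.
Compare {P1, P2}: routing cost 570 + fixed 601 = 1171.
All other subsets cost ≥ 1072. Minimum total cost: 1069.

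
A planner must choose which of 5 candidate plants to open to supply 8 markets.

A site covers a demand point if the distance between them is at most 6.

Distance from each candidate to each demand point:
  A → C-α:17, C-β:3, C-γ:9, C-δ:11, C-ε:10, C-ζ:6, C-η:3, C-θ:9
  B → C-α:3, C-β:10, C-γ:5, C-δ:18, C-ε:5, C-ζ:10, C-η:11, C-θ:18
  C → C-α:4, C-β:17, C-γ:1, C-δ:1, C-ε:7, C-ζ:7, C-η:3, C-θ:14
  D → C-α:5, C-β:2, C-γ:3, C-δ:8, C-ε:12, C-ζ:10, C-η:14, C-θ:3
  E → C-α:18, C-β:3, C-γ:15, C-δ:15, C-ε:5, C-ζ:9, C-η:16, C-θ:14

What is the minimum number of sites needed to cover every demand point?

Coverage sets (demand points within 6 of each site):
  A: {C-β, C-ζ, C-η}
  B: {C-α, C-γ, C-ε}
  C: {C-α, C-γ, C-δ, C-η}
  D: {C-α, C-β, C-γ, C-θ}
  E: {C-β, C-ε}
No 3 sites suffice: every size-3 union leaves at least one demand point uncovered.
But {A, B, C, D} covers everything, so the minimum is 4.

4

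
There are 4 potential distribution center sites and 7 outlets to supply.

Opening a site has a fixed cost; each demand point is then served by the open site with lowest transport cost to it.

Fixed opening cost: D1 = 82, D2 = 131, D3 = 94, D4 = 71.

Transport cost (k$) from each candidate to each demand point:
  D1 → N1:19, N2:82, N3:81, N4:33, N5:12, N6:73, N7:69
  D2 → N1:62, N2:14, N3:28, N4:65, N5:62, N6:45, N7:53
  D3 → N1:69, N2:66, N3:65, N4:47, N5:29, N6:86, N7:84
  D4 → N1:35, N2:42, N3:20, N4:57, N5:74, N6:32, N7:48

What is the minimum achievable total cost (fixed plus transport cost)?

Open {D1, D4}: assign each demand point to its cheapest open site.
  N1→D1 19, N2→D4 42, N3→D4 20, N4→D1 33, N5→D1 12, N6→D4 32, N7→D4 48
  transport cost 206, fixed 153 → total 359.
Compare {D4}: transport cost 308 + fixed 71 = 379.
Compare {D1, D2}: transport cost 204 + fixed 213 = 417.
Compare {D3, D4}: transport cost 253 + fixed 165 = 418.
All other subsets cost ≥ 379. Minimum total cost: 359.

359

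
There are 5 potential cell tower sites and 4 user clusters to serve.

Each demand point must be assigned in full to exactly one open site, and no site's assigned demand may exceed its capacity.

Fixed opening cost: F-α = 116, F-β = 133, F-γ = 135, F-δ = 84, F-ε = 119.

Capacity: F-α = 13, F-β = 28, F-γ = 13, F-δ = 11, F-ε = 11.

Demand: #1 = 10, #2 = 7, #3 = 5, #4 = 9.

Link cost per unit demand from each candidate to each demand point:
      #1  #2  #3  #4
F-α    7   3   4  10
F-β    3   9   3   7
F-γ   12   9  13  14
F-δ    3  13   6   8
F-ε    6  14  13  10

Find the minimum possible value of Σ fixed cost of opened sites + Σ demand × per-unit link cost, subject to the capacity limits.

378

Open {F-α, F-β}; cheapest assignment that respects the capacities:
  F-α (cap 13, load 7): #2 — cost 7×3 = 21
  F-β (cap 28, load 24): #1, #3, #4 — cost 10×3 + 5×3 + 9×7 = 108
  Shipping 129, fixed 249 → total 378.
  Any other capacity-feasible assignment to {F-α, F-β} ships for at least 129.
Compare {F-β, F-δ}: its best feasible assignment gives total 388.
Compare {F-β, F-γ}: its best feasible assignment gives total 439.
Every other set of open sites that can feasibly serve all demand totals ≥ 388 even under its best assignment. Minimum: 378.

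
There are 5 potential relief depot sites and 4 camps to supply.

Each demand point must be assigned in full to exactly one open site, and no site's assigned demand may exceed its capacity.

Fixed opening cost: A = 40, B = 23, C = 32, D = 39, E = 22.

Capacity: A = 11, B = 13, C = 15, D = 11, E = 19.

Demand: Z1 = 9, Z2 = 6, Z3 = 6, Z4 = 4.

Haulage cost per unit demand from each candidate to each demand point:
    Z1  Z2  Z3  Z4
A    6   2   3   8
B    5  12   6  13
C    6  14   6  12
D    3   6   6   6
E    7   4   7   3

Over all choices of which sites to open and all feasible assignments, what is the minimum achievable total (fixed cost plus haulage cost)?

Open {D, E}; cheapest assignment that respects the capacities:
  D (cap 11, load 9): Z1 — cost 9×3 = 27
  E (cap 19, load 16): Z2, Z3, Z4 — cost 6×4 + 6×7 + 4×3 = 78
  Shipping 105, fixed 61 → total 166.
  Any other capacity-feasible assignment to {D, E} ships for at least 105.
Compare {B, E}: its best feasible assignment gives total 168.
Compare {A, E}: its best feasible assignment gives total 179.
Every other set of open sites that can feasibly serve all demand totals ≥ 168 even under its best assignment. Minimum: 166.

166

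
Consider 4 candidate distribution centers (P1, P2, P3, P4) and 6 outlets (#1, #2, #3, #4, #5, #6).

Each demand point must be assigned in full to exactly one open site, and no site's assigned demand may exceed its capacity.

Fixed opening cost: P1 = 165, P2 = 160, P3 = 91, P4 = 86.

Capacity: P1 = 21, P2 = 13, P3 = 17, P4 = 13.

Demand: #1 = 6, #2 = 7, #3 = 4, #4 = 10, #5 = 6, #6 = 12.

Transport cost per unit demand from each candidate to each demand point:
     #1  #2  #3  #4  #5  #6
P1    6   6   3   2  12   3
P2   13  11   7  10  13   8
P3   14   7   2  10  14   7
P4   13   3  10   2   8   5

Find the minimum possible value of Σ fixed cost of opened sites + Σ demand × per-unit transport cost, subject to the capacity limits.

Open {P1, P3, P4}; cheapest assignment that respects the capacities:
  P1 (cap 21, load 16): #1, #4 — cost 6×6 + 10×2 = 56
  P3 (cap 17, load 16): #3, #6 — cost 4×2 + 12×7 = 92
  P4 (cap 13, load 13): #2, #5 — cost 7×3 + 6×8 = 69
  Shipping 217, fixed 342 → total 559.
  Any other capacity-feasible assignment to {P1, P3, P4} ships for at least 217.
Compare {P1, P2, P4}: its best feasible assignment gives total 644.
Compare {P1, P2, P3}: its best feasible assignment gives total 709.
Every other set of open sites that can feasibly serve all demand totals ≥ 644 even under its best assignment. Minimum: 559.

559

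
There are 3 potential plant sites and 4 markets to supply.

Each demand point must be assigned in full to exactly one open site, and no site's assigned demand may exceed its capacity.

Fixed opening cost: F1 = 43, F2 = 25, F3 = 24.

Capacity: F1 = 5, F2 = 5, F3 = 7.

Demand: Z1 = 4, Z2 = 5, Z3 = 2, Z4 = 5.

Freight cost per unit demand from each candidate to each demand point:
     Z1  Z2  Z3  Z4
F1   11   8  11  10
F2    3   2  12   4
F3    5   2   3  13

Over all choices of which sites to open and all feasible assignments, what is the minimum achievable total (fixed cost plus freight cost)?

Open {F1, F2, F3}; cheapest assignment that respects the capacities:
  F1 (cap 5, load 5): Z4 — cost 5×10 = 50
  F2 (cap 5, load 4): Z1 — cost 4×3 = 12
  F3 (cap 7, load 7): Z2, Z3 — cost 5×2 + 2×3 = 16
  Shipping 78, fixed 92 → total 170.
  Any other capacity-feasible assignment to {F1, F2, F3} ships for at least 78.
Total demand is 16 and no other set of sites has combined capacity ≥ 16, so {F1, F2, F3} is the only feasible choice of open sites. Minimum: 170.

170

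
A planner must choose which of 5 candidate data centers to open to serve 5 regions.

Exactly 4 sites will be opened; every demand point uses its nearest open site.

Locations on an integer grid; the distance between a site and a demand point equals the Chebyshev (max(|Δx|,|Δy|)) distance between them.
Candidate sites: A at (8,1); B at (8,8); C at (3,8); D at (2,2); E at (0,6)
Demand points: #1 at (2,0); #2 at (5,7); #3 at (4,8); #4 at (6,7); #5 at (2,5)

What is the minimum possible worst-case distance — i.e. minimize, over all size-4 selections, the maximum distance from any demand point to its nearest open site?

Open {B, C, D, E}.
  Farthest demand point is #1 at distance 2 (to D); all others are ≤ 2.
With {A, B, C, D} the worst case is 3.
With {A, C, D, E} the worst case is 3.
No size-4 selection achieves below 2.

2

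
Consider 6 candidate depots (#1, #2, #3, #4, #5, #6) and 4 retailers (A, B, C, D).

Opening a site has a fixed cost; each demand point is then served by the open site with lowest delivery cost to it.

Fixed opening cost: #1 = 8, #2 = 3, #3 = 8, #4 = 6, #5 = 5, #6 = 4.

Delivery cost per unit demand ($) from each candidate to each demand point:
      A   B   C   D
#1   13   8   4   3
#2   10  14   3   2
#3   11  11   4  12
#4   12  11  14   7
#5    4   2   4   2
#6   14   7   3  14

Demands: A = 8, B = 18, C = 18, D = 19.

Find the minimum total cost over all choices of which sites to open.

168

Open {#2, #5}: assign each demand point to its cheapest open site.
  A→#5 8×4=32, B→#5 18×2=36, C→#2 18×3=54, D→#2 19×2=38
  delivery cost 160, fixed 8 → total 168.
Compare {#5, #6}: delivery cost 160 + fixed 9 = 169.
Compare {#2, #5, #6}: delivery cost 160 + fixed 12 = 172.
Compare {#2, #4, #5}: delivery cost 160 + fixed 14 = 174.
All other subsets cost ≥ 169. Minimum total cost: 168.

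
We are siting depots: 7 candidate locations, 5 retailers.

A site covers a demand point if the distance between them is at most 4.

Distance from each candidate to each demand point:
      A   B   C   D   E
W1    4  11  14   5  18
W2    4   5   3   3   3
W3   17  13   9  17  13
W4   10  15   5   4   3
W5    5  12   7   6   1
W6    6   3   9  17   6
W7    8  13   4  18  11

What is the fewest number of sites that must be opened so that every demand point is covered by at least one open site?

Coverage sets (demand points within 4 of each site):
  W1: {A}
  W2: {A, C, D, E}
  W3: {}
  W4: {D, E}
  W5: {E}
  W6: {B}
  W7: {C}
No single site covers all 5 demand points.
But {W2, W6} covers everything, so the minimum is 2.

2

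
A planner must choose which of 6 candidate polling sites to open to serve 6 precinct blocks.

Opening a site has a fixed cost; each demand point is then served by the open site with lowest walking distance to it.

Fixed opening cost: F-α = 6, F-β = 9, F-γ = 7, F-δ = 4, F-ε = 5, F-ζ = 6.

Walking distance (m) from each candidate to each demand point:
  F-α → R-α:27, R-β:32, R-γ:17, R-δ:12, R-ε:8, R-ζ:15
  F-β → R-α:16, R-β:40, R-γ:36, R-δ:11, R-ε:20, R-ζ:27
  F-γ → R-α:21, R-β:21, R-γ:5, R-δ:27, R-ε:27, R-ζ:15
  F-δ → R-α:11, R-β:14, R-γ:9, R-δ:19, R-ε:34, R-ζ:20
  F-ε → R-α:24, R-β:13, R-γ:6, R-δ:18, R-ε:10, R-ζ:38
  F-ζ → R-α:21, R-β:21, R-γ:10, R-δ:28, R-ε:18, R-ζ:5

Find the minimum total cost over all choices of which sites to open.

Open {F-α, F-δ, F-ζ}: assign each demand point to its cheapest open site.
  R-α→F-δ 11, R-β→F-δ 14, R-γ→F-δ 9, R-δ→F-α 12, R-ε→F-α 8, R-ζ→F-ζ 5
  walking distance 59, fixed 16 → total 75.
Compare {F-α, F-δ, F-ε, F-ζ}: walking distance 55 + fixed 21 = 76.
Compare {F-δ, F-ε, F-ζ}: walking distance 63 + fixed 15 = 78.
Compare {F-α, F-γ, F-δ, F-ζ}: walking distance 55 + fixed 23 = 78.
All other subsets cost ≥ 76. Minimum total cost: 75.

75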